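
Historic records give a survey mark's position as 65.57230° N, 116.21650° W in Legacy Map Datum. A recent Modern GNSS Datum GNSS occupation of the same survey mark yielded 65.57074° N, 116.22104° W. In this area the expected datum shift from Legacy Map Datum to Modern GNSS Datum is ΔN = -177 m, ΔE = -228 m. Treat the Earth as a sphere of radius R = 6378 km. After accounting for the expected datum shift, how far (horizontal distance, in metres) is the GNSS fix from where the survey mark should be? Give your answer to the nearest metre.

Observed coordinate differences: Δφ = -0.00156°, Δλ = -0.00454°.
Converting to metres (1° lat = 111317 m, cos φ = 0.413545): observed ΔN = -173.7 m, observed ΔE = -209.0 m.
Subtracting the expected shift leaves a residual of -173.7 − (-177) = 3.3 m north and -209.0 − (-228) = 19.0 m east.
Residual distance = √(3.3² + 19.0²) = 19.3 m.

19 m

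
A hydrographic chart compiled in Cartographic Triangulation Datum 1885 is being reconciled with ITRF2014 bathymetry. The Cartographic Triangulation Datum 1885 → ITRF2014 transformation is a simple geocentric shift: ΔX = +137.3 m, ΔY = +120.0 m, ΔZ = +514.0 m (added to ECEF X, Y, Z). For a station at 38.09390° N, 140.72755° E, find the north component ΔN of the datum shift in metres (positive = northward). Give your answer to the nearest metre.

The local north axis is (−sin φ cos λ, −sin φ sin λ, cos φ), giving ΔN = 65.576 − 46.864 + 404.518 = 423.23 m.

ΔN = 423 m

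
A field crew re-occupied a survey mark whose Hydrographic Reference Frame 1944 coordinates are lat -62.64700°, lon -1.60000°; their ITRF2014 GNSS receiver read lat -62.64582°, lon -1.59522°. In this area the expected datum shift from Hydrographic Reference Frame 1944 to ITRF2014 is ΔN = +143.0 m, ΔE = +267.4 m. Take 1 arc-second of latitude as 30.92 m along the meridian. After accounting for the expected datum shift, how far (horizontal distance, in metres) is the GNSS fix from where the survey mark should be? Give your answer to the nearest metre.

26 m

Observed coordinate differences: Δφ = +0.00118°, Δλ = +0.00478°.
Converting to metres (1° lat = 111312 m, cos φ = 0.459471): observed ΔN = 131.3 m, observed ΔE = 244.5 m.
Subtracting the expected shift leaves a residual of 131.3 − (143.0) = -11.7 m north and 244.5 − (267.4) = -22.9 m east.
Residual distance = √((-11.7)² + (-22.9)²) = 25.7 m.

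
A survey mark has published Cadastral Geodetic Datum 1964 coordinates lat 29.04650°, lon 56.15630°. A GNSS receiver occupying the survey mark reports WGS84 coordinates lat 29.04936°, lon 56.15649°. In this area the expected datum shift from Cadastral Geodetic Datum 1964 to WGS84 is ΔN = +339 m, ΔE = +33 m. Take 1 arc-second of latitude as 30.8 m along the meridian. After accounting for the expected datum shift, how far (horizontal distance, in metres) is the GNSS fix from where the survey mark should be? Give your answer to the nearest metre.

26 m

Observed coordinate differences: Δφ = +0.00286°, Δλ = +0.00019°.
Converting to metres (1° lat = 110880 m, cos φ = 0.874226): observed ΔN = 317.1 m, observed ΔE = 18.4 m.
Subtracting the expected shift leaves a residual of 317.1 − (339) = -21.9 m north and 18.4 − (33) = -14.6 m east.
Residual distance = √((-21.9)² + (-14.6)²) = 26.3 m.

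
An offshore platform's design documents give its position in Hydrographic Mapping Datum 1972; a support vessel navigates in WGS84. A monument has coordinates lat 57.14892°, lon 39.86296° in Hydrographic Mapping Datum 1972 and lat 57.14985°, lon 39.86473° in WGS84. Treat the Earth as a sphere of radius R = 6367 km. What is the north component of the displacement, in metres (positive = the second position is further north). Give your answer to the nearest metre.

ΔN = 103 m

Δφ = 57.14985° − 57.14892° = +0.00093°; Δλ = 39.86473° − 39.86296° = +0.00177°.
1° along a meridian = πR/180 = 111125 m.
ΔN = Δφ × 111125 = 103.3 m; ΔE = Δλ × 111125 × cos(57.14892°) = +0.00177 × 111125 × 0.542457 = 106.7 m.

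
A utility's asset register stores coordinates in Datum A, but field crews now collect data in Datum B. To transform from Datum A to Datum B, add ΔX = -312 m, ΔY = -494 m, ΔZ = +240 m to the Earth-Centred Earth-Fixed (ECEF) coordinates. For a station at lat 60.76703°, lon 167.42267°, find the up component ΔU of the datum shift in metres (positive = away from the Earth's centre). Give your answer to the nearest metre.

ΔU = 306 m

At φ = 60.76703°, λ = 167.42267°: sin φ = 0.872641, cos φ = 0.488362, sin λ = 0.217757, cos λ = -0.976003.
ΔU = cos φ cos λ·ΔX + cos φ sin λ·ΔY + sin φ·ΔZ = (0.488362)(-0.976003)(-312) + (0.488362)(0.217757)(-494) + (0.872641)(240) = 305.61 m.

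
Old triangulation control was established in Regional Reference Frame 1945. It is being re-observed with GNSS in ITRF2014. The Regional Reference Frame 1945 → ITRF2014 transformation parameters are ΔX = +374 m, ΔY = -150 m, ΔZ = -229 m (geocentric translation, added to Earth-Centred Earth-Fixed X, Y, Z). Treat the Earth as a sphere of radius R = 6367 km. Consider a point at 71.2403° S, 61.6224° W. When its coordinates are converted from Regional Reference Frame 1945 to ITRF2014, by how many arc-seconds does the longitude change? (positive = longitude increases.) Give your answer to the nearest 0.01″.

sin φ = -0.946876, cos φ = 0.321600, sin λ = -0.879834, cos λ = 0.475280.
East component: ΔE = −sin λ·ΔX + cos λ·ΔY = −(-0.879834)(374) + (0.475280)(-150) = 257.77 m.
1° of latitude spans πR/180 = 111125 m; at latitude φ, 1° of longitude spans that × cos φ = 35737.8 m, so Δλ = 257.77 / 35737.8 × 3600 = 25.966″.

Δλ = 25.97″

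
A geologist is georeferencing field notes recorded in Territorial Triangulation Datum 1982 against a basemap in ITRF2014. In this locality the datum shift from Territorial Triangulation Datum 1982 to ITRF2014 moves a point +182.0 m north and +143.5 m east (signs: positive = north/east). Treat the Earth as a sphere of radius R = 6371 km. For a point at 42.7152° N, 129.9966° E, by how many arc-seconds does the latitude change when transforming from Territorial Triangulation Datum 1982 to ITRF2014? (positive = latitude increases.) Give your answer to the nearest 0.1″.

On a sphere of radius R, 1 rad of latitude = R, so Δφ = ΔN / R = 182.0 / 6371000 = 2.8567e-05 rad = 5.892″.

Δφ = 5.9″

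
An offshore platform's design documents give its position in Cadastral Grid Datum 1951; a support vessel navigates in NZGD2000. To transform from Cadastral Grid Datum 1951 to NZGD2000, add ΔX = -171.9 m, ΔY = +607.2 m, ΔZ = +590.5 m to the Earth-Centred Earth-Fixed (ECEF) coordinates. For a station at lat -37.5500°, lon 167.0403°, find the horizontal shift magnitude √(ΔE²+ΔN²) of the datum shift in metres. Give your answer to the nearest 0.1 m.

At φ = -37.5500°, λ = 167.0403°: sin φ = -0.609454, cos φ = 0.792822, sin λ = 0.224266, cos λ = -0.974528.
ΔE = −sin λ·ΔX + cos λ·ΔY = −(0.224266)·(-171.9) + (-0.974528)·(607.2) = -553.18 m.
ΔN = −sin φ cos λ·ΔX − sin φ sin λ·ΔY + cos φ·ΔZ = −(-0.609454)(-0.974528)(-171.9) − (-0.609454)(0.224266)(607.2) + (0.792822)(590.5) = 653.25 m.
Horizontal magnitude = √(ΔE² + ΔN²) = √((-553.18)² + 653.25²) = 856.01 m.

856.0 m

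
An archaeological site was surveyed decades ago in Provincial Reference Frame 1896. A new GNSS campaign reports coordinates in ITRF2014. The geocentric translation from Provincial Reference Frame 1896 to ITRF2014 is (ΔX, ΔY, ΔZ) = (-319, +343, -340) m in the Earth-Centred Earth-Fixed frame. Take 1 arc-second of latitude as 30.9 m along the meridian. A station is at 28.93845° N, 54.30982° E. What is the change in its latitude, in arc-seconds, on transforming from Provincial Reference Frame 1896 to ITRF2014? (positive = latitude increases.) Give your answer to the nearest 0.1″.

sin φ = 0.483870, cos φ = 0.875140, sin λ = 0.812184, cos λ = 0.583402.
North component: ΔN = −sin φ cos λ·ΔX − sin φ sin λ·ΔY + cos φ·ΔZ = −(0.483870)(0.583402)(-319) − (0.483870)(0.812184)(343) + (0.875140)(-340) = -342.29 m.
1° of latitude spans 3600 × 30.90 = 111240 m, so Δφ = -342.29 / 111240 × 3600 = -11.077″.

Δφ = -11.1″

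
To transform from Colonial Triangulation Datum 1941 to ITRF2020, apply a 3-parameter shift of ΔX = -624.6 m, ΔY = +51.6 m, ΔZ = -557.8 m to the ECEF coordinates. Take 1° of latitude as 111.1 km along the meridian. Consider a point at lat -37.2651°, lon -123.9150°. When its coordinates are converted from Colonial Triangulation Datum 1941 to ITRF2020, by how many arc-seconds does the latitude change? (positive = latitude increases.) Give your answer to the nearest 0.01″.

Δφ = -8.39″

sin φ = -0.605504, cos φ = 0.795842, sin λ = -0.829866, cos λ = -0.557962.
North component: ΔN = −sin φ cos λ·ΔX − sin φ sin λ·ΔY + cos φ·ΔZ = −(-0.605504)(-0.557962)(-624.6) − (-0.605504)(-0.829866)(51.6) + (0.795842)(-557.8) = -258.83 m.
1° of latitude spans 111100 m, so Δφ = -258.83 / 111100 × 3600 = -8.387″.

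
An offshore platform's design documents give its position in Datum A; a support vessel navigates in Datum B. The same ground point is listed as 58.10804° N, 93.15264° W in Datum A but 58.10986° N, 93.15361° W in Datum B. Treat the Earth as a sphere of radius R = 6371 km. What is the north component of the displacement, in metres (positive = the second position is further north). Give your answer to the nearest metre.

ΔN = 202 m

Δφ = 58.10986° − 58.10804° = +0.00182°; Δλ = -93.15361° − -93.15264° = -0.00097°.
1° along a meridian = πR/180 = 111195 m.
ΔN = Δφ × 111195 = 202.4 m; ΔE = Δλ × 111195 × cos(58.10804°) = -0.00097 × 111195 × 0.528319 = -57.0 m.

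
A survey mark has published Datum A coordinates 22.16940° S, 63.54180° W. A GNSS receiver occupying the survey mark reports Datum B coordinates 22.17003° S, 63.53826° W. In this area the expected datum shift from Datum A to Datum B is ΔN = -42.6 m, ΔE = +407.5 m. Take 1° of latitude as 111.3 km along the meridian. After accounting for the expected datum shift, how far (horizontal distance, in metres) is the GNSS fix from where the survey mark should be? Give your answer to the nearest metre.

51 m

Observed coordinate differences: Δφ = -0.00063°, Δλ = +0.00354°.
Converting to metres (1° lat = 111300 m, cos φ = 0.926072): observed ΔN = -70.1 m, observed ΔE = 364.9 m.
Subtracting the expected shift leaves a residual of -70.1 − (-42.6) = -27.5 m north and 364.9 − (407.5) = -42.6 m east.
Residual distance = √((-27.5)² + (-42.6)²) = 50.7 m.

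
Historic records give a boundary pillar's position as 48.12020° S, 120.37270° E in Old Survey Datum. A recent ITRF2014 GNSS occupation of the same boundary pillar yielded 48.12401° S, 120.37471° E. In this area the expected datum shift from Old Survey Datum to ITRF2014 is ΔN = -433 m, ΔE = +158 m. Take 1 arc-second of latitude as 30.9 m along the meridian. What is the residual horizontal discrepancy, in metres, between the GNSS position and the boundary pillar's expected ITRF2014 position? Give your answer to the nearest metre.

13 m

Observed coordinate differences: Δφ = -0.00381°, Δλ = +0.00201°.
Converting to metres (1° lat = 111240 m, cos φ = 0.667570): observed ΔN = -423.8 m, observed ΔE = 149.3 m.
Subtracting the expected shift leaves a residual of -423.8 − (-433) = 9.2 m north and 149.3 − (158) = -8.7 m east.
Residual distance = √(9.2² + (-8.7)²) = 12.7 m.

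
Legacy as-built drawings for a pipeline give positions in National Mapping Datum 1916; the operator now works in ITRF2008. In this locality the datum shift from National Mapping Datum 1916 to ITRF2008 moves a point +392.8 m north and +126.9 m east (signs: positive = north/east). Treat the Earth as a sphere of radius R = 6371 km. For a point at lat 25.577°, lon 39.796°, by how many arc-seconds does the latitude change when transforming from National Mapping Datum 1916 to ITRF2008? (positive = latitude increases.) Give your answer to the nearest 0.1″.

On a sphere of radius R, 1 rad of latitude = R, so Δφ = ΔN / R = 392.8 / 6371000 = 6.1654e-05 rad = 12.717″.

Δφ = 12.7″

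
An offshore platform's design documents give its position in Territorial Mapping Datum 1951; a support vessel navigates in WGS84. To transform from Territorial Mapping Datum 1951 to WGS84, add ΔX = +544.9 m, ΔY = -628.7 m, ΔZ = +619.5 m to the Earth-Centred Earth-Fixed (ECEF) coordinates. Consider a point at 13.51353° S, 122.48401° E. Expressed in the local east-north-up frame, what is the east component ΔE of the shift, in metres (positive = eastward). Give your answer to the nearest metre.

ΔE = -122 m

At φ = -13.51353°, λ = 122.48401°: sin φ = -0.233675, cos φ = 0.972315, sin λ = 0.843541, cos λ = -0.537064.
ΔE = −sin λ·ΔX + cos λ·ΔY = −(0.843541)·(544.9) + (-0.537064)·(-628.7) = -121.99 m.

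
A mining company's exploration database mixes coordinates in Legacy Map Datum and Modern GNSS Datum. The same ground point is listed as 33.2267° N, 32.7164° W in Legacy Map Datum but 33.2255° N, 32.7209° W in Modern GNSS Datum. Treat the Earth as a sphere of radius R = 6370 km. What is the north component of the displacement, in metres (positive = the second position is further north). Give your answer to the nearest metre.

ΔN = -133 m

Δφ = 33.2255° − 33.2267° = -0.0012°; Δλ = -32.7209° − -32.7164° = -0.0045°.
1° along a meridian = πR/180 = 111177 m.
ΔN = Δφ × 111177 = -133.4 m; ΔE = Δλ × 111177 × cos(33.2267°) = -0.0045 × 111177 × 0.836509 = -418.5 m.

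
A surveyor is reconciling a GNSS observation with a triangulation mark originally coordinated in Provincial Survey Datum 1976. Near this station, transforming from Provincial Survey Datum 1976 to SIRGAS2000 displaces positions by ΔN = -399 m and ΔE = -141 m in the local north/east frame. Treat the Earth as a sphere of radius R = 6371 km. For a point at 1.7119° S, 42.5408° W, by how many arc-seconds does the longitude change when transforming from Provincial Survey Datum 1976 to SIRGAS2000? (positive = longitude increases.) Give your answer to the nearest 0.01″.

At latitude -1.7119°, cos φ = 0.999554.
One radian of longitude at latitude φ spans R cos φ, so Δλ = ΔE / (R cos φ) = -141.0 / (6371000 × 0.999554) = -2.2141e-05 rad = -4.567″.

Δλ = -4.57″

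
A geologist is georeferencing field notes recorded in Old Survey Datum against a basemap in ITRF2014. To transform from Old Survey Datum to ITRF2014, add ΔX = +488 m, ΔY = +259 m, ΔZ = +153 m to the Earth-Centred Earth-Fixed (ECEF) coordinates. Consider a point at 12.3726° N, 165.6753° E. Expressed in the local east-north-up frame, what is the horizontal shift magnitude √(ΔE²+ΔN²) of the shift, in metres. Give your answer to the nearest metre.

The local east axis at (φ, λ) is (−sin λ, cos λ, 0), so ΔE = −sin(165.6753°)·488 + cos(165.6753°)·259 = -371.69 m.
The local north axis is (−sin φ cos λ, −sin φ sin λ, cos φ), giving ΔN = 101.312 − 13.731 + 149.447 = 237.03 m.
Horizontal magnitude = √(ΔE² + ΔN²) = √((-371.69)² + 237.03²) = 440.83 m.

441 m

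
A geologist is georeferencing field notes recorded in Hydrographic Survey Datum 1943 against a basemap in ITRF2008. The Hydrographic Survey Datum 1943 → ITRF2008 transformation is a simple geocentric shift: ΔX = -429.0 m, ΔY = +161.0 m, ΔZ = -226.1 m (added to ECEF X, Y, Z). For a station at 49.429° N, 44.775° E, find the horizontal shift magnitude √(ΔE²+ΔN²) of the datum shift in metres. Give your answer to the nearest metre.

416 m

At φ = 49.429°, λ = 44.775°: sin φ = 0.759601, cos φ = 0.650390, sin λ = 0.704325, cos λ = 0.709878.
ΔE = −sin λ·ΔX + cos λ·ΔY = −(0.704325)·(-429.0) + (0.709878)·(161.0) = 416.45 m.
ΔN = −sin φ cos λ·ΔX − sin φ sin λ·ΔY + cos φ·ΔZ = −(0.759601)(0.709878)(-429.0) − (0.759601)(0.704325)(161.0) + (0.650390)(-226.1) = -1.86 m.
Horizontal magnitude = √(ΔE² + ΔN²) = √(416.45² + (-1.86)²) = 416.45 m.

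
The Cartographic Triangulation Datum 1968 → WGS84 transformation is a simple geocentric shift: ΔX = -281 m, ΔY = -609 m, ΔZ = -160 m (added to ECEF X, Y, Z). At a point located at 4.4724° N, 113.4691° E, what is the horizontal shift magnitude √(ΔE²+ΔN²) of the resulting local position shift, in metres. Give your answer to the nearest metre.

516 m

At φ = 4.4724°, λ = 113.4691°: sin φ = 0.077979, cos φ = 0.996955, sin λ = 0.917275, cos λ = -0.398254.
ΔE = −sin λ·ΔX + cos λ·ΔY = −(0.917275)·(-281) + (-0.398254)·(-609) = 500.29 m.
ΔN = −sin φ cos λ·ΔX − sin φ sin λ·ΔY + cos φ·ΔZ = −(0.077979)(-0.398254)(-281) − (0.077979)(0.917275)(-609) + (0.996955)(-160) = -124.68 m.
Horizontal magnitude = √(ΔE² + ΔN²) = √(500.29² + (-124.68)²) = 515.59 m.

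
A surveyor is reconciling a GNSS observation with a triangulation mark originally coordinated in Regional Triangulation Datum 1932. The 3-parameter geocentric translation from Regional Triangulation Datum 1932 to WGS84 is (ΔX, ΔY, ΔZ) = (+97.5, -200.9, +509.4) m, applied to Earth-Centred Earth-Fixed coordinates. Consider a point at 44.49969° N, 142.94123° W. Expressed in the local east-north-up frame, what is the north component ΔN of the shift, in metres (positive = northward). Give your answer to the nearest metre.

The local north axis is (−sin φ cos λ, −sin φ sin λ, cos φ), giving ΔN = 54.535 − 84.858 + 363.332 = 333.01 m.

ΔN = 333 m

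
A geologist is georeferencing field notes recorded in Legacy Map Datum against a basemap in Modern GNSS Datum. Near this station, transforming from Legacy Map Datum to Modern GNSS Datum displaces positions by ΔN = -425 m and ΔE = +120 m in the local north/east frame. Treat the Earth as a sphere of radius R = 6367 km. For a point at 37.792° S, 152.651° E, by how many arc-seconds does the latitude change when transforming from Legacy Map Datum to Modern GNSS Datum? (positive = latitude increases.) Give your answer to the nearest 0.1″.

On a sphere of radius R, 1 rad of latitude = R, so Δφ = ΔN / R = -425.0 / 6367000 = -6.6750e-05 rad = -13.768″.

Δφ = -13.8″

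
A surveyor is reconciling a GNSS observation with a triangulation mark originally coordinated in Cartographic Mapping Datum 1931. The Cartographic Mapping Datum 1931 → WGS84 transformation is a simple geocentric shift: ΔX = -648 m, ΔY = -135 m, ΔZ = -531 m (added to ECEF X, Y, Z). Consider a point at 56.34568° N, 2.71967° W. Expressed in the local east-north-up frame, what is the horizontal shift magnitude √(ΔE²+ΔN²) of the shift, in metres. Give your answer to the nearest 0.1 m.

At φ = 56.34568°, λ = -2.71967°: sin φ = 0.832396, cos φ = 0.554181, sin λ = -0.047449, cos λ = 0.998874.
ΔE = −sin λ·ΔX + cos λ·ΔY = −(-0.047449)·(-648) + (0.998874)·(-135) = -165.60 m.
ΔN = −sin φ cos λ·ΔX − sin φ sin λ·ΔY + cos φ·ΔZ = −(0.832396)(0.998874)(-648) − (0.832396)(-0.047449)(-135) + (0.554181)(-531) = 239.18 m.
Horizontal magnitude = √(ΔE² + ΔN²) = √((-165.60)² + 239.18²) = 290.91 m.

290.9 m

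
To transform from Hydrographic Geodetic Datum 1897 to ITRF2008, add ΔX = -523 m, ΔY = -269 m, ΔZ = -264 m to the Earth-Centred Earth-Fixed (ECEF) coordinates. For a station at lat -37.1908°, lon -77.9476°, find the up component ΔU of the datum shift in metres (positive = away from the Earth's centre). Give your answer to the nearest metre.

ΔU = 282 m

At φ = -37.1908°, λ = -77.9476°: sin φ = -0.604471, cos φ = 0.796627, sin λ = -0.977957, cos λ = 0.208806.
ΔU = cos φ cos λ·ΔX + cos φ sin λ·ΔY + sin φ·ΔZ = (0.796627)(0.208806)(-523) + (0.796627)(-0.977957)(-269) + (-0.604471)(-264) = 282.15 m.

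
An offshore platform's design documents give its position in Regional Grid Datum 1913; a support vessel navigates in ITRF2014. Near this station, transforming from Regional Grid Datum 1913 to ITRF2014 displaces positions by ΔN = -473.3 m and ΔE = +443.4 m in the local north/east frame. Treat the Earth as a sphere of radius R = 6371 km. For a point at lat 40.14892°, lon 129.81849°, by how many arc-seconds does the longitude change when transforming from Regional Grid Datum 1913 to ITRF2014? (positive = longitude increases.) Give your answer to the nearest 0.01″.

At latitude 40.14892°, cos φ = 0.764371.
One radian of longitude at latitude φ spans R cos φ, so Δλ = ΔE / (R cos φ) = 443.4 / (6371000 × 0.764371) = 9.1051e-05 rad = 18.781″.

Δλ = 18.78″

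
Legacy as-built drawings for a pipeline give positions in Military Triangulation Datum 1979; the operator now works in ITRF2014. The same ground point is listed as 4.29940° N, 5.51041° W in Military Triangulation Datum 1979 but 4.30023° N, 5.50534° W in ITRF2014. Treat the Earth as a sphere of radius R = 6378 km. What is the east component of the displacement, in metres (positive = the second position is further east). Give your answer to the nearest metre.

Δφ = 4.30023° − 4.29940° = +0.00083°; Δλ = -5.50534° − -5.51041° = +0.00507°.
1° along a meridian = πR/180 = 111317 m.
ΔN = Δφ × 111317 = 92.4 m; ΔE = Δλ × 111317 × cos(4.29940°) = +0.00507 × 111317 × 0.997186 = 562.8 m.

ΔE = 563 m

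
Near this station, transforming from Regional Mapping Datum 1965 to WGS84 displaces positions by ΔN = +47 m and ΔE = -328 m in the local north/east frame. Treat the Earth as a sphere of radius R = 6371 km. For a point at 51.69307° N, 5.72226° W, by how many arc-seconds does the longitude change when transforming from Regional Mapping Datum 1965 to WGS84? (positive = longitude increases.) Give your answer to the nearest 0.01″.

At latitude 51.69307°, cos φ = 0.619874.
One radian of longitude at latitude φ spans R cos φ, so Δλ = ΔE / (R cos φ) = -328.0 / (6371000 × 0.619874) = -8.3054e-05 rad = -17.131″.

Δλ = -17.13″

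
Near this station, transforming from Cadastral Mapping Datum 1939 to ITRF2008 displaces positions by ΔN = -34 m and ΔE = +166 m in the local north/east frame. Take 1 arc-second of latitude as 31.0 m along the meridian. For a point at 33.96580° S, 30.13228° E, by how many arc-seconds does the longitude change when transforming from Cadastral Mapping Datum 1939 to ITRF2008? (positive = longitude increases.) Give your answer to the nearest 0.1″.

Δλ = 6.5″

At latitude -33.96580°, cos φ = 0.829371.
1″ of longitude at this latitude = 31.00 × cos φ = 25.7105 m, so Δλ = 166.0 / 25.7105 = 6.457″.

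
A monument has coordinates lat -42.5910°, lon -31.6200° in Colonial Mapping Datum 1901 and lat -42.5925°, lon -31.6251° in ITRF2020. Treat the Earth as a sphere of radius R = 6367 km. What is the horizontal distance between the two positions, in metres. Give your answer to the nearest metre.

Δφ = -42.5925° − -42.5910° = -0.0015°; Δλ = -31.6251° − -31.6200° = -0.0051°.
1° along a meridian = πR/180 = 111125 m.
ΔN = Δφ × 111125 = -166.7 m; ΔE = Δλ × 111125 × cos(-42.5910°) = -0.0051 × 111125 × 0.736203 = -417.2 m.
Distance = √(ΔE² + ΔN²) = √((-417.2)² + (-166.7)²) = 449.3 m.

449 m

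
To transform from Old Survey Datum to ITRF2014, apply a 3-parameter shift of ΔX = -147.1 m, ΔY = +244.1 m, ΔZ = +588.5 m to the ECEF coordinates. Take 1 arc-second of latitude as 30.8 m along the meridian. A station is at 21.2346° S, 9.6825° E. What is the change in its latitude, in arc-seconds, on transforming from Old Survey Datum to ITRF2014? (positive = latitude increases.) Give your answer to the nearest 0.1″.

Δφ = 16.6″

sin φ = -0.362188, cos φ = 0.932105, sin λ = 0.168188, cos λ = 0.985755.
North component: ΔN = −sin φ cos λ·ΔX − sin φ sin λ·ΔY + cos φ·ΔZ = −(-0.362188)(0.985755)(-147.1) − (-0.362188)(0.168188)(244.1) + (0.932105)(588.5) = 510.89 m.
1° of latitude spans 3600 × 30.80 = 110880 m, so Δφ = 510.89 / 110880 × 3600 = 16.587″.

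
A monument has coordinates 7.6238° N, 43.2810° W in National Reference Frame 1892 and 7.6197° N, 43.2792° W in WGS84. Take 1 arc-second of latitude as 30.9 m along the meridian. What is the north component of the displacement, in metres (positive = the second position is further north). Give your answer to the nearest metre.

Δφ = 7.6197° − 7.6238° = -0.0041°; Δλ = -43.2792° − -43.2810° = +0.0018°.
1° of latitude = 3600 × 30.90 = 111240 m.
ΔN = Δφ × 111240 = -456.1 m; ΔE = Δλ × 111240 × cos(7.6238°) = +0.0018 × 111240 × 0.991161 = 198.5 m.

ΔN = -456 m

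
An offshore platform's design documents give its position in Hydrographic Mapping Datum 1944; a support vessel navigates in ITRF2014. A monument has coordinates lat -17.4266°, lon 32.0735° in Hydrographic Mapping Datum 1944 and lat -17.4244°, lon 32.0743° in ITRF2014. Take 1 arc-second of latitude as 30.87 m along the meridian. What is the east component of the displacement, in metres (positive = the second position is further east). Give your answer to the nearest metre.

Δφ = -17.4244° − -17.4266° = +0.0022°; Δλ = 32.0743° − 32.0735° = +0.0008°.
1° of latitude = 3600 × 30.87 = 111132 m.
ΔN = Δφ × 111132 = 244.5 m; ΔE = Δλ × 111132 × cos(-17.4266°) = +0.0008 × 111132 × 0.954101 = 84.8 m.

ΔE = 85 m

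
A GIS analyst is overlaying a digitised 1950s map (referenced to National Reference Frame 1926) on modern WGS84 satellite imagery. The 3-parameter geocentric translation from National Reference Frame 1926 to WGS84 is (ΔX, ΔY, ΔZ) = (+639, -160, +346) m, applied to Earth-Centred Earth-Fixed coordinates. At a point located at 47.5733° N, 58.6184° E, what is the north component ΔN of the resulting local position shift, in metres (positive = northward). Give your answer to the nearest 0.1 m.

At φ = 47.5733°, λ = 58.6184°: sin φ = 0.738141, cos φ = 0.674646, sin λ = 0.853718, cos λ = 0.520735.
ΔN = −sin φ cos λ·ΔX − sin φ sin λ·ΔY + cos φ·ΔZ = −(0.738141)(0.520735)(639) − (0.738141)(0.853718)(-160) + (0.674646)(346) = 88.64 m.

ΔN = 88.6 m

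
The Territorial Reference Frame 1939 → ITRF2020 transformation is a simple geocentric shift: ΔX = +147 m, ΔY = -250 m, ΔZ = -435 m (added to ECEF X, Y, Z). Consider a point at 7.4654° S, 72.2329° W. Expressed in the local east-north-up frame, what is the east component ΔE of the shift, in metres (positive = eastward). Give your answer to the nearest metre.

At φ = -7.4654°, λ = -72.2329°: sin φ = -0.129927, cos φ = 0.991524, sin λ = -0.952305, cos λ = 0.305149.
ΔE = −sin λ·ΔX + cos λ·ΔY = −(-0.952305)·(147) + (0.305149)·(-250) = 63.70 m.

ΔE = 64 m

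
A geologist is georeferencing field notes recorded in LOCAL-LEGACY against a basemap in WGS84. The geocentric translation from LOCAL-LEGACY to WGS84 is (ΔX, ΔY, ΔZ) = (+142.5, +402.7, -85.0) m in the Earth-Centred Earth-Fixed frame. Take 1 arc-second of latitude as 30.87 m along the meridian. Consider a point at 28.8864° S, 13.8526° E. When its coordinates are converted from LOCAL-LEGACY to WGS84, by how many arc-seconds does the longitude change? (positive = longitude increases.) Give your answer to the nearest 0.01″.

sin φ = -0.483075, cos φ = 0.875579, sin λ = 0.239425, cos λ = 0.970915.
East component: ΔE = −sin λ·ΔX + cos λ·ΔY = −(0.239425)(142.5) + (0.970915)(402.7) = 356.87 m.
1° of latitude spans 3600 × 30.87 = 111132 m; at latitude φ, 1° of longitude spans that × cos φ = 97304.9 m, so Δλ = 356.87 / 97304.9 × 3600 = 13.203″.

Δλ = 13.20″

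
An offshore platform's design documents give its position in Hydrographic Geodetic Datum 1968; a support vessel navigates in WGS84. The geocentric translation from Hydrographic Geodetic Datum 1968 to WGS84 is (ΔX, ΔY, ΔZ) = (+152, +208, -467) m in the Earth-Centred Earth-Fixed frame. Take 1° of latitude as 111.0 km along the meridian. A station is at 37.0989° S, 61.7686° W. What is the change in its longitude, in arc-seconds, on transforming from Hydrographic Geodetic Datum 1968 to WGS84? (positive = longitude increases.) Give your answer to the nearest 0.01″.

Δλ = 9.45″

sin φ = -0.603193, cos φ = 0.797596, sin λ = -0.881044, cos λ = 0.473034.
East component: ΔE = −sin λ·ΔX + cos λ·ΔY = −(-0.881044)(152) + (0.473034)(208) = 232.31 m.
1° of latitude spans 111000 m; at latitude φ, 1° of longitude spans that × cos φ = 88533.1 m, so Δλ = 232.31 / 88533.1 × 3600 = 9.446″.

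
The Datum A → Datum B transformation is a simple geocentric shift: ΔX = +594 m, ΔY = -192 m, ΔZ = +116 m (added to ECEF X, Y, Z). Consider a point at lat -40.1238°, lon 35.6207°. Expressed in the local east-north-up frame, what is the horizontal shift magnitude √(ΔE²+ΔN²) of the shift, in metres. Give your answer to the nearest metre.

600 m

The local east axis at (φ, λ) is (−sin λ, cos λ, 0), so ΔE = −sin(35.6207°)·594 + cos(35.6207°)·(-192) = -502.03 m.
The local north axis is (−sin φ cos λ, −sin φ sin λ, cos φ), giving ΔN = 311.173 − 72.064 + 88.700 = 327.81 m.
Horizontal magnitude = √(ΔE² + ΔN²) = √((-502.03)² + 327.81²) = 599.58 m.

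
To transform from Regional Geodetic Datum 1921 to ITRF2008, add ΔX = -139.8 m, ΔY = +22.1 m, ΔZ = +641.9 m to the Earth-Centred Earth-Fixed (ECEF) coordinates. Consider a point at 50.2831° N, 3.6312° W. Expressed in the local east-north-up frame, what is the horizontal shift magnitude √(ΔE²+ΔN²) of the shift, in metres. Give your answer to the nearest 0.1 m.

At φ = 50.2831°, λ = -3.6312°: sin φ = 0.769211, cos φ = 0.638995, sin λ = -0.063334, cos λ = 0.997992.
ΔE = −sin λ·ΔX + cos λ·ΔY = −(-0.063334)·(-139.8) + (0.997992)·(22.1) = 13.20 m.
ΔN = −sin φ cos λ·ΔX − sin φ sin λ·ΔY + cos φ·ΔZ = −(0.769211)(0.997992)(-139.8) − (0.769211)(-0.063334)(22.1) + (0.638995)(641.9) = 518.57 m.
Horizontal magnitude = √(ΔE² + ΔN²) = √(13.20² + 518.57²) = 518.74 m.

518.7 m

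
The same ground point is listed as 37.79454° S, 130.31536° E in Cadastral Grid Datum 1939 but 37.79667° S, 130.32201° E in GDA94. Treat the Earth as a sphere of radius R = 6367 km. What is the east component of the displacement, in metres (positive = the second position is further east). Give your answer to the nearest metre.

Δφ = -37.79667° − -37.79454° = -0.00213°; Δλ = 130.32201° − 130.31536° = +0.00665°.
1° along a meridian = πR/180 = 111125 m.
ΔN = Δφ × 111125 = -236.7 m; ΔE = Δλ × 111125 × cos(-37.79454°) = +0.00665 × 111125 × 0.790213 = 584.0 m.

ΔE = 584 m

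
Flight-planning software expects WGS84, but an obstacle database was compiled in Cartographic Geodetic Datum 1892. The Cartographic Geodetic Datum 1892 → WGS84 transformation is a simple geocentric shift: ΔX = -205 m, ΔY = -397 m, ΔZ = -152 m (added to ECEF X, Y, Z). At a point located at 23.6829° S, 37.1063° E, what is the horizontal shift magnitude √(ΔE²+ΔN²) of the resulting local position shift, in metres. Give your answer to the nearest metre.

358 m

The local east axis at (φ, λ) is (−sin λ, cos λ, 0), so ΔE = −sin(37.1063°)·(-205) + cos(37.1063°)·(-397) = -192.94 m.
The local north axis is (−sin φ cos λ, −sin φ sin λ, cos φ), giving ΔN = -65.670 − 96.204 − 139.199 = -301.07 m.
Horizontal magnitude = √(ΔE² + ΔN²) = √((-192.94)² + (-301.07)²) = 357.59 m.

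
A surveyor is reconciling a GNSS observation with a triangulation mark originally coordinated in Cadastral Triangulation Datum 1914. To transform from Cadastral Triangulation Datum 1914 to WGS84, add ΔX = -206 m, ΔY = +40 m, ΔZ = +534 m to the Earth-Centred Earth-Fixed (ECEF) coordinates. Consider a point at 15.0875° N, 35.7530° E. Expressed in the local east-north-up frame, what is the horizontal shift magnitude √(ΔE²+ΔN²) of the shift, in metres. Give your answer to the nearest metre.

The local east axis at (φ, λ) is (−sin λ, cos λ, 0), so ΔE = −sin(35.7530°)·(-206) + cos(35.7530°)·40 = 152.83 m.
The local north axis is (−sin φ cos λ, −sin φ sin λ, cos φ), giving ΔN = 43.515 − 6.084 + 515.593 = 553.02 m.
Horizontal magnitude = √(ΔE² + ΔN²) = √(152.83² + 553.02²) = 573.75 m.

574 m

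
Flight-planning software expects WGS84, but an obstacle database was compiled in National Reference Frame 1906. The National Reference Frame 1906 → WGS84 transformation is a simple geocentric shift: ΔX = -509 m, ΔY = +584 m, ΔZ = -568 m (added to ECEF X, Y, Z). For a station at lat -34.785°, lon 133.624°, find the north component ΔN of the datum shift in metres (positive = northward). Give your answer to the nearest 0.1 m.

The local north axis is (−sin φ cos λ, −sin φ sin λ, cos φ), giving ΔN = 200.342 + 241.177 − 466.498 = -24.98 m.

ΔN = -25.0 m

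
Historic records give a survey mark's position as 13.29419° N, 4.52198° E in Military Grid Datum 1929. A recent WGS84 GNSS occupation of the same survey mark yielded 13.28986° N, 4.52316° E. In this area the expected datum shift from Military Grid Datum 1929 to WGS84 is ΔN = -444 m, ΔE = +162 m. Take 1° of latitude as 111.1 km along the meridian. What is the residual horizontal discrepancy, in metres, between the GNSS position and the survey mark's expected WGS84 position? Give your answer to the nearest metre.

51 m

Observed coordinate differences: Δφ = -0.00433°, Δλ = +0.00118°.
Converting to metres (1° lat = 111100 m, cos φ = 0.973202): observed ΔN = -481.1 m, observed ΔE = 127.6 m.
Subtracting the expected shift leaves a residual of -481.1 − (-444) = -37.1 m north and 127.6 − (162) = -34.4 m east.
Residual distance = √((-37.1)² + (-34.4)²) = 50.6 m.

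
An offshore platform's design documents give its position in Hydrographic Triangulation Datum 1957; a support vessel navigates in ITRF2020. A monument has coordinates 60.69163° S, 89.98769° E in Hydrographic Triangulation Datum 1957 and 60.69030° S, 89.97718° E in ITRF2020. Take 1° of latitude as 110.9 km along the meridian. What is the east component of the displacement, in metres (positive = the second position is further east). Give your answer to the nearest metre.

ΔE = -571 m

Δφ = -60.69030° − -60.69163° = +0.00133°; Δλ = 89.97718° − 89.98769° = -0.01051°.
ΔN = Δφ × 110900 = 147.5 m; ΔE = Δλ × 110900 × cos(-60.69163°) = -0.01051 × 110900 × 0.489510 = -570.6 m.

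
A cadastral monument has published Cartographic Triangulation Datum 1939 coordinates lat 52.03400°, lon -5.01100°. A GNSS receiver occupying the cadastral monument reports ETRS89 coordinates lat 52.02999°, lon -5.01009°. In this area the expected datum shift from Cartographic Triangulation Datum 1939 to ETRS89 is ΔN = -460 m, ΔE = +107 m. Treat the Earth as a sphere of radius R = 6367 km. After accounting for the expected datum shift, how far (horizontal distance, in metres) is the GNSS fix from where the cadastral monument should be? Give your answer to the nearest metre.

Observed coordinate differences: Δφ = -0.00401°, Δλ = +0.00091°.
Converting to metres (1° lat = 111125 m, cos φ = 0.615194): observed ΔN = -445.6 m, observed ΔE = 62.2 m.
Subtracting the expected shift leaves a residual of -445.6 − (-460) = 14.4 m north and 62.2 − (107) = -44.8 m east.
Residual distance = √(14.4² + (-44.8)²) = 47.0 m.

47 m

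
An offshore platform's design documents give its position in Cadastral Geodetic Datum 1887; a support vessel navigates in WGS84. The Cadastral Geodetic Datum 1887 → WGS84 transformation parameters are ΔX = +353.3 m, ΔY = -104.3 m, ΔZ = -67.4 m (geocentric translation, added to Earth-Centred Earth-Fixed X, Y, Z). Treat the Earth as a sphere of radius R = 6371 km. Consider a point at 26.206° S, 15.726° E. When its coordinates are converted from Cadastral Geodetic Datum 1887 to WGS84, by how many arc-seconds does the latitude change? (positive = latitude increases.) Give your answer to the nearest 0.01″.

Δφ = 2.50″

sin φ = -0.441600, cos φ = 0.897212, sin λ = 0.271037, cos λ = 0.962569.
North component: ΔN = −sin φ cos λ·ΔX − sin φ sin λ·ΔY + cos φ·ΔZ = −(-0.441600)(0.962569)(353.3) − (-0.441600)(0.271037)(-104.3) + (0.897212)(-67.4) = 77.22 m.
1° of latitude spans πR/180 = 111195 m, so Δφ = 77.22 / 111195 × 3600 = 2.500″.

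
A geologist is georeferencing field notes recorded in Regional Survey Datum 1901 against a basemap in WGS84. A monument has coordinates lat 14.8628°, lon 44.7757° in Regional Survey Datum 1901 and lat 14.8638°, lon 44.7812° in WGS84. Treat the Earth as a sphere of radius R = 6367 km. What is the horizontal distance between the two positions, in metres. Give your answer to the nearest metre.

Δφ = 14.8638° − 14.8628° = +0.0010°; Δλ = 44.7812° − 44.7757° = +0.0055°.
1° along a meridian = πR/180 = 111125 m.
ΔN = Δφ × 111125 = 111.1 m; ΔE = Δλ × 111125 × cos(14.8628°) = +0.0055 × 111125 × 0.966543 = 590.7 m.
Distance = √(ΔE² + ΔN²) = √(590.7² + 111.1²) = 601.1 m.

601 m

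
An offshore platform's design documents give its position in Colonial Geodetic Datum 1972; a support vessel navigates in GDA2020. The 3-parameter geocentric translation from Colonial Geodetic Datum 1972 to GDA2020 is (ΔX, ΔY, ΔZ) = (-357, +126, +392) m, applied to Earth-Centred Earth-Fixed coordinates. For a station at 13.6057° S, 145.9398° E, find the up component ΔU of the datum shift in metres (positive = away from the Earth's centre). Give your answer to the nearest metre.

ΔU = 264 m

The local up (radial) axis is (cos φ cos λ, cos φ sin λ, sin φ), giving ΔU = 287.457 + 68.588 − 92.214 = 263.83 m.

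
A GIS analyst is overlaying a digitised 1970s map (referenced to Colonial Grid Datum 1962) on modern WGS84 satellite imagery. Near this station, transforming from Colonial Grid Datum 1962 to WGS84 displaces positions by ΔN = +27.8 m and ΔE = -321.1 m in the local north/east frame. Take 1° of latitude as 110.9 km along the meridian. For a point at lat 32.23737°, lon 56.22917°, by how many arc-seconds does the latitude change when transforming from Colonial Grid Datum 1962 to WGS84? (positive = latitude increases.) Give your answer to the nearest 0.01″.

Δφ = 0.90″

1° of latitude = 110.9 km, so Δφ = 27.8 / 110900 = 0.0002507° = 0.902″.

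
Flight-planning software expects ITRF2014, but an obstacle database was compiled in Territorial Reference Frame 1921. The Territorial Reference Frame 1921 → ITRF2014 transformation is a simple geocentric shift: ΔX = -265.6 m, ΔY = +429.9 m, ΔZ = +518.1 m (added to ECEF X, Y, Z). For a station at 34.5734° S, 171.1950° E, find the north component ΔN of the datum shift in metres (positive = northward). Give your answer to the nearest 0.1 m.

ΔN = 612.9 m

The local north axis is (−sin φ cos λ, −sin φ sin λ, cos φ), giving ΔN = 148.942 + 37.342 + 426.603 = 612.89 m.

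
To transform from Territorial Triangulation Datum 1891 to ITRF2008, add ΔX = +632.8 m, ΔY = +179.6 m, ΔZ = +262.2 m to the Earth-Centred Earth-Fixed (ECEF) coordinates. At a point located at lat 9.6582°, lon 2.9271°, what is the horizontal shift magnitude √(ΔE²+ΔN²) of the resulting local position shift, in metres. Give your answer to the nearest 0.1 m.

The local east axis at (φ, λ) is (−sin λ, cos λ, 0), so ΔE = −sin(2.9271°)·632.8 + cos(2.9271°)·179.6 = 147.05 m.
The local north axis is (−sin φ cos λ, −sin φ sin λ, cos φ), giving ΔN = -106.026 − 1.539 + 258.484 = 150.92 m.
Horizontal magnitude = √(ΔE² + ΔN²) = √(147.05² + 150.92²) = 210.71 m.

210.7 m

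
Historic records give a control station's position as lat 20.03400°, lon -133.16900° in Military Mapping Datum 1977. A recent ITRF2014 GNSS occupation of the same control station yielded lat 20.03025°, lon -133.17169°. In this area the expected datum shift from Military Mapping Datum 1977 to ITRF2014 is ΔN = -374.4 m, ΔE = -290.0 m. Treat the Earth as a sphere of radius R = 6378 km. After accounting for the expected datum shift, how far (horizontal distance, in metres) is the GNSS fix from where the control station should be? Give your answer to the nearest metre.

44 m

Observed coordinate differences: Δφ = -0.00375°, Δλ = -0.00269°.
Converting to metres (1° lat = 111317 m, cos φ = 0.939489): observed ΔN = -417.4 m, observed ΔE = -281.3 m.
Subtracting the expected shift leaves a residual of -417.4 − (-374.4) = -43.0 m north and -281.3 − (-290.0) = 8.7 m east.
Residual distance = √((-43.0)² + 8.7²) = 43.9 m.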